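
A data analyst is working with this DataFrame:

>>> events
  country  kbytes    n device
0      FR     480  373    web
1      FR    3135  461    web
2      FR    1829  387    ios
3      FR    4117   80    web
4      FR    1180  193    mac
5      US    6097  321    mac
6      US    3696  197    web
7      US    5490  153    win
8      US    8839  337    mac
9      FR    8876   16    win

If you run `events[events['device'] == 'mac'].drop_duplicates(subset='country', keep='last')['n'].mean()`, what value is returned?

265.0

filter rows where device == 'mac':
  country  kbytes    n device
4      FR    1180  193    mac
5      US    6097  321    mac
8      US    8839  337    mac
drop duplicate country (keep=last):
  country  kbytes    n device
4      FR    1180  193    mac
8      US    8839  337    mac
Reading off the mean of column 'n', we get 265.0.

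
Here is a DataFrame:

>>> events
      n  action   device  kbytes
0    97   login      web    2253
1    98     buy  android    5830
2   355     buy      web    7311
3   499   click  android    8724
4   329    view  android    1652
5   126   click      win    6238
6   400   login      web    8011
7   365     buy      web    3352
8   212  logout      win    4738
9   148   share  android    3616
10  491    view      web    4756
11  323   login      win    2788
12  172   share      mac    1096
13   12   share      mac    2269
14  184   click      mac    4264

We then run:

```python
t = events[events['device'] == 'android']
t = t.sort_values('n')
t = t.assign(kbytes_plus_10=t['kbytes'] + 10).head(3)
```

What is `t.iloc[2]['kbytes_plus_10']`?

1662

filter rows where device == 'android':
     n action   device  kbytes
1   98    buy  android    5830
3  499  click  android    8724
4  329   view  android    1652
9  148  share  android    3616
sort by n:
     n action   device  kbytes
1   98    buy  android    5830
9  148  share  android    3616
4  329   view  android    1652
3  499  click  android    8724
add column kbytes_plus_10 = t['kbytes'] + 10:
     n action   device  kbytes  kbytes_plus_10
1   98    buy  android    5830            5840
9  148  share  android    3616            3626
4  329   view  android    1652            1662
3  499  click  android    8724            8734
take first 3 rows:
     n action   device  kbytes  kbytes_plus_10
1   98    buy  android    5830            5840
9  148  share  android    3616            3626
4  329   view  android    1652            1662
Then the value at position 2, column 'kbytes_plus_10': 1662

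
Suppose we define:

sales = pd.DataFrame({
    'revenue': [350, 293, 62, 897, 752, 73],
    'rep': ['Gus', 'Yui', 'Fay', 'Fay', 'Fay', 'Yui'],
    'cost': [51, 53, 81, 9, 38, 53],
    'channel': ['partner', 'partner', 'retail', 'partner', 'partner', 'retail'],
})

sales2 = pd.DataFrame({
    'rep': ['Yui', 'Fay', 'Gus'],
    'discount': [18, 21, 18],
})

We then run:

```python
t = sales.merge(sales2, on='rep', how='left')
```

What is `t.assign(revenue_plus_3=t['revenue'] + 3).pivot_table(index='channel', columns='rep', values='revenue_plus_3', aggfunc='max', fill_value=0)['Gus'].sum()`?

353

merge on 'rep' (how='left') → 6 rows:
   revenue  rep  cost  channel  discount
0      350  Gus    51  partner        18
1      293  Yui    53  partner        18
2       62  Fay    81   retail        21
3      897  Fay     9  partner        21
4      752  Fay    38  partner        21
5       73  Yui    53   retail        18
add column revenue_plus_3 = t['revenue'] + 3:
   revenue  rep  cost  channel  discount  revenue_plus_3
0      350  Gus    51  partner        18             353
1      293  Yui    53  partner        18             296
2       62  Fay    81   retail        21              65
3      897  Fay     9  partner        21             900
4      752  Fay    38  partner        21             755
5       73  Yui    53   retail        18              76
pivot: rows=channel, cols=rep, max(revenue_plus_3):
rep      Fay  Gus  Yui
channel               
partner  900  353  296
retail    65    0   76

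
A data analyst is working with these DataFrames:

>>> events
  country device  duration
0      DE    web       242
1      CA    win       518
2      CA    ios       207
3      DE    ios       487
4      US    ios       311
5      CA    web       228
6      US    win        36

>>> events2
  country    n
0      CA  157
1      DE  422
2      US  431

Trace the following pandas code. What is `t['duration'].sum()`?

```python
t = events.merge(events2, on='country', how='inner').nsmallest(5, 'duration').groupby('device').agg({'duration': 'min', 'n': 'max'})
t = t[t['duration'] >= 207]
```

merge on 'country' (how='inner') → 7 rows:
  country device  duration    n
0      DE    web       242  422
1      CA    win       518  157
2      CA    ios       207  157
3      DE    ios       487  422
4      US    ios       311  431
5      CA    web       228  157
6      US    win        36  431
take 5 rows with smallest duration:
  country device  duration    n
6      US    win        36  431
2      CA    ios       207  157
5      CA    web       228  157
0      DE    web       242  422
4      US    ios       311  431
group by device: min(duration), max(n):
        duration    n
device               
ios          207  431
web          228  422
win           36  431
filter rows where duration >= 207:
        duration    n
device               
ios          207  431
web          228  422
Then the sum of column 'duration': 435

435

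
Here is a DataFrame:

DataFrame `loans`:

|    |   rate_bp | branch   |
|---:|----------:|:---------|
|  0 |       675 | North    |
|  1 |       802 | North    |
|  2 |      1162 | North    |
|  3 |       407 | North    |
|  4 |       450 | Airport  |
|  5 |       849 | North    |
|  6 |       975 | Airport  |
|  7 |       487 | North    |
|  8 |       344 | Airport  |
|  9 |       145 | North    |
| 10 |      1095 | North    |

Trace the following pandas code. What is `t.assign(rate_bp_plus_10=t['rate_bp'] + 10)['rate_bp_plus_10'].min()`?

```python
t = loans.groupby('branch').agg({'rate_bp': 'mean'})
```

599.666666667

group by branch, mean of rate_bp:
            rate_bp
branch             
Airport  589.666667
North    702.750000
add column rate_bp_plus_10 = t['rate_bp'] + 10:
            rate_bp  rate_bp_plus_10
branch                              
Airport  589.666667       599.666667
North    702.750000       712.750000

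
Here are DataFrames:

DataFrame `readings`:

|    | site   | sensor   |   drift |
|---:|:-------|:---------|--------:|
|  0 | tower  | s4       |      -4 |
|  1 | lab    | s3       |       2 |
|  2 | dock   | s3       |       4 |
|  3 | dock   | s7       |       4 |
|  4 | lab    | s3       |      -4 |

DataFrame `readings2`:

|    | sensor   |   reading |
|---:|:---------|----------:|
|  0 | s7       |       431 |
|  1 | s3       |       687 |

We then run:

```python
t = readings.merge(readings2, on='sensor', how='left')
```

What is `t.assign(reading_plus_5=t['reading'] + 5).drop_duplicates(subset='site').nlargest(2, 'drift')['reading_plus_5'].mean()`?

692.0

merge on 'sensor' (how='left') → 5 rows:
    site sensor  drift  reading
0  tower     s4     -4      NaN
1    lab     s3      2    687.0
2   dock     s3      4    687.0
3   dock     s7      4    431.0
4    lab     s3     -4    687.0
add column reading_plus_5 = t['reading'] + 5:
    site sensor  drift  reading  reading_plus_5
0  tower     s4     -4      NaN             NaN
1    lab     s3      2    687.0           692.0
2   dock     s3      4    687.0           692.0
3   dock     s7      4    431.0           436.0
4    lab     s3     -4    687.0           692.0
drop duplicate site (keep=first):
    site sensor  drift  reading  reading_plus_5
0  tower     s4     -4      NaN             NaN
1    lab     s3      2    687.0           692.0
2   dock     s3      4    687.0           692.0
take 2 rows with largest drift:
   site sensor  drift  reading  reading_plus_5
2  dock     s3      4    687.0           692.0
1   lab     s3      2    687.0           692.0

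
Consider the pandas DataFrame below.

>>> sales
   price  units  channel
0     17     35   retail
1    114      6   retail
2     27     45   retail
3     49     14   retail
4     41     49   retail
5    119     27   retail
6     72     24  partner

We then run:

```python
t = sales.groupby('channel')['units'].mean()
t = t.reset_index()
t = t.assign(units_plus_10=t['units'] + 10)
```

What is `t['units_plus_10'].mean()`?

group by channel, mean of units:
channel
partner    24.000000
retail     29.333333
Name: units, dtype: float64
reset_index():
   channel      units
0  partner  24.000000
1   retail  29.333333
add column units_plus_10 = t['units'] + 10:
   channel      units  units_plus_10
0  partner  24.000000      34.000000
1   retail  29.333333      39.333333

36.6666666667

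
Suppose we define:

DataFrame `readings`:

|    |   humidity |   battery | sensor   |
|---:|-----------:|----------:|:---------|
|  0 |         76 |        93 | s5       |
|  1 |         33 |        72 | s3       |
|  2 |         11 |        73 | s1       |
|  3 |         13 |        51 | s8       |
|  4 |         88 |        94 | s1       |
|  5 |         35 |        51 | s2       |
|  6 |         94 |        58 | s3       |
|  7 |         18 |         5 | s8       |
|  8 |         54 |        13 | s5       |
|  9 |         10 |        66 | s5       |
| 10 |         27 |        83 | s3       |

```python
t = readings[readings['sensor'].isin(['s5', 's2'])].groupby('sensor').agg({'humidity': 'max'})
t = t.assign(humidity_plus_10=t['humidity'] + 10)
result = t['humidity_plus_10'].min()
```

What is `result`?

45

filter rows where sensor in ['s5', 's2']:
   humidity  battery sensor
0        76       93     s5
5        35       51     s2
8        54       13     s5
9        10       66     s5
group by sensor, max of humidity:
        humidity
sensor          
s2            35
s5            76
add column humidity_plus_10 = t['humidity'] + 10:
        humidity  humidity_plus_10
sensor                            
s2            35                45
s5            76                86
The min of column 'humidity_plus_10' is 45.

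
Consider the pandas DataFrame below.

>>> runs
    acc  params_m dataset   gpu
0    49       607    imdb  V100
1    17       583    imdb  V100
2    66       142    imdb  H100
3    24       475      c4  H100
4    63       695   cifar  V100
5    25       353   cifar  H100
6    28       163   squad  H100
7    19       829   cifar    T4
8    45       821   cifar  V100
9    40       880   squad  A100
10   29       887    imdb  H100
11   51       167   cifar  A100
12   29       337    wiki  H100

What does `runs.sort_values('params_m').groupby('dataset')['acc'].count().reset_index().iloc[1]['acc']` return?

5

sort by params_m:
    acc  params_m dataset   gpu
2    66       142    imdb  H100
6    28       163   squad  H100
11   51       167   cifar  A100
12   29       337    wiki  H100
5    25       353   cifar  H100
3    24       475      c4  H100
1    17       583    imdb  V100
0    49       607    imdb  V100
4    63       695   cifar  V100
8    45       821   cifar  V100
7    19       829   cifar    T4
9    40       880   squad  A100
10   29       887    imdb  H100
group by dataset, count of acc:
dataset
c4       1
cifar    5
imdb     4
squad    2
wiki     1
Name: acc, dtype: int64
reset_index():
  dataset  acc
0      c4    1
1   cifar    5
2    imdb    4
3   squad    2
4    wiki    1
Reading off the value at position 1, column 'acc', we get 5.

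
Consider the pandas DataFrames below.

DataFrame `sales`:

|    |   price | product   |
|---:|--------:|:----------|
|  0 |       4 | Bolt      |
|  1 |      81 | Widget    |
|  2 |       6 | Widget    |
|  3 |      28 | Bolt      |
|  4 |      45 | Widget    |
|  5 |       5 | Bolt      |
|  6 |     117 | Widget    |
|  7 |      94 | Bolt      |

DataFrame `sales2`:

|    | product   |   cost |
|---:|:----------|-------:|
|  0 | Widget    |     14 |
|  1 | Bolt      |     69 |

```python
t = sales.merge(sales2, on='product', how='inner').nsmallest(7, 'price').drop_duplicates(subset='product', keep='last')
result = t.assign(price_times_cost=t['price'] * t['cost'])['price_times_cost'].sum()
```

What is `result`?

merge on 'product' (how='inner') → 8 rows:
   price product  cost
0      4    Bolt    69
1     81  Widget    14
2      6  Widget    14
3     28    Bolt    69
4     45  Widget    14
5      5    Bolt    69
6    117  Widget    14
7     94    Bolt    69
take 7 rows with smallest price:
   price product  cost
0      4    Bolt    69
5      5    Bolt    69
2      6  Widget    14
3     28    Bolt    69
4     45  Widget    14
1     81  Widget    14
7     94    Bolt    69
drop duplicate product (keep=last):
   price product  cost
1     81  Widget    14
7     94    Bolt    69
add column price_times_cost = t['price'] * t['cost']:
   price product  cost  price_times_cost
1     81  Widget    14              1134
7     94    Bolt    69              6486
Then the sum of column 'price_times_cost': 7620

7620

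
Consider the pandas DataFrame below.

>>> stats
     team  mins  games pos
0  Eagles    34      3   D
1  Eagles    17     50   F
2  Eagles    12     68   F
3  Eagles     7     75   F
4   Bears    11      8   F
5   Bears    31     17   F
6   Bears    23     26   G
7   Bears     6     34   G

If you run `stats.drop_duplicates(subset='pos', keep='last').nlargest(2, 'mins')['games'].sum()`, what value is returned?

20

drop duplicate pos (keep=last):
     team  mins  games pos
0  Eagles    34      3   D
5   Bears    31     17   F
7   Bears     6     34   G
take 2 rows with largest mins:
     team  mins  games pos
0  Eagles    34      3   D
5   Bears    31     17   F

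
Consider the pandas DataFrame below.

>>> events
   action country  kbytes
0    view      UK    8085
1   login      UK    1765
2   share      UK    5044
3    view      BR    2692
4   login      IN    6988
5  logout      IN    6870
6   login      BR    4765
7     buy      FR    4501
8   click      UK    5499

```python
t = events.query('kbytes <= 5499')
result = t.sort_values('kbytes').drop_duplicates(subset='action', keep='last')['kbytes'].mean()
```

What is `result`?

4500.2

filter rows where kbytes <= 5499:
  action country  kbytes
1  login      UK    1765
2  share      UK    5044
3   view      BR    2692
6  login      BR    4765
7    buy      FR    4501
8  click      UK    5499
sort by kbytes:
  action country  kbytes
1  login      UK    1765
3   view      BR    2692
7    buy      FR    4501
6  login      BR    4765
2  share      UK    5044
8  click      UK    5499
drop duplicate action (keep=last):
  action country  kbytes
3   view      BR    2692
7    buy      FR    4501
6  login      BR    4765
2  share      UK    5044
8  click      UK    5499
Then the mean of column 'kbytes': 4500.2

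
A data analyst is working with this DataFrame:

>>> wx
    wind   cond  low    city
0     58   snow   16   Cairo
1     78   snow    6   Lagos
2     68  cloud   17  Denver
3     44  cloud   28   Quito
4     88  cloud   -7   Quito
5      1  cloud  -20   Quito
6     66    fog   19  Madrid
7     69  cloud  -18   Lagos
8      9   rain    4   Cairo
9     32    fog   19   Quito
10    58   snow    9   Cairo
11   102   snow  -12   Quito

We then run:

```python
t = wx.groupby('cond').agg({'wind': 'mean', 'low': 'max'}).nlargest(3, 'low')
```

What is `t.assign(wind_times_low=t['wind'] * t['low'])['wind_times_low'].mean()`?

group by cond: mean(wind), max(low):
       wind  low
cond            
cloud  54.0   28
fog    49.0   19
rain    9.0    4
snow   74.0   16
take 3 rows with largest low:
       wind  low
cond            
cloud  54.0   28
fog    49.0   19
snow   74.0   16
add column wind_times_low = t['wind'] * t['low']:
       wind  low  wind_times_low
cond                            
cloud  54.0   28          1512.0
fog    49.0   19           931.0
snow   74.0   16          1184.0
So mean() = 1209.0.

1209.0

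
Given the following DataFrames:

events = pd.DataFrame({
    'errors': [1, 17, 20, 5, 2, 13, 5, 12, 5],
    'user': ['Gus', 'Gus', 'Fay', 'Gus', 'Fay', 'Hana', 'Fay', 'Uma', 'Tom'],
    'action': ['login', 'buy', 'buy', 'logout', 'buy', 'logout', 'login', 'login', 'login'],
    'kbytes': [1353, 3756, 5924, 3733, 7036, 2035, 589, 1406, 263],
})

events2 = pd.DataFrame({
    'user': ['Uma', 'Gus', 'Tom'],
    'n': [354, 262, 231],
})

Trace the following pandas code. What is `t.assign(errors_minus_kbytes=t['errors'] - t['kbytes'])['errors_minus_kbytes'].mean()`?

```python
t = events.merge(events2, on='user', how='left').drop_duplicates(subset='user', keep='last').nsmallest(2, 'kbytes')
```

merge on 'user' (how='left') → 9 rows:
   errors  user  action  kbytes      n
0       1   Gus   login    1353  262.0
1      17   Gus     buy    3756  262.0
2      20   Fay     buy    5924    NaN
3       5   Gus  logout    3733  262.0
4       2   Fay     buy    7036    NaN
5      13  Hana  logout    2035    NaN
6       5   Fay   login     589    NaN
7      12   Uma   login    1406  354.0
8       5   Tom   login     263  231.0
drop duplicate user (keep=last):
   errors  user  action  kbytes      n
3       5   Gus  logout    3733  262.0
5      13  Hana  logout    2035    NaN
6       5   Fay   login     589    NaN
7      12   Uma   login    1406  354.0
8       5   Tom   login     263  231.0
take 2 rows with smallest kbytes:
   errors user action  kbytes      n
8       5  Tom  login     263  231.0
6       5  Fay  login     589    NaN
add column errors_minus_kbytes = t['errors'] - t['kbytes']:
   errors user action  kbytes      n  errors_minus_kbytes
8       5  Tom  login     263  231.0                 -258
6       5  Fay  login     589    NaN                 -584

-421.0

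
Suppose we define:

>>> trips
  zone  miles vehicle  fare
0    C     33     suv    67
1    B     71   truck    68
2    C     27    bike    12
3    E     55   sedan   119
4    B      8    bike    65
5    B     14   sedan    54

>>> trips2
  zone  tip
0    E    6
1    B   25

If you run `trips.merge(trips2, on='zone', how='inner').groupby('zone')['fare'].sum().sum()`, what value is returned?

merge on 'zone' (how='inner') → 4 rows:
  zone  miles vehicle  fare  tip
0    B     71   truck    68   25
1    E     55   sedan   119    6
2    B      8    bike    65   25
3    B     14   sedan    54   25
group by zone, sum of fare:
zone
B    187
E    119
Name: fare, dtype: int64

306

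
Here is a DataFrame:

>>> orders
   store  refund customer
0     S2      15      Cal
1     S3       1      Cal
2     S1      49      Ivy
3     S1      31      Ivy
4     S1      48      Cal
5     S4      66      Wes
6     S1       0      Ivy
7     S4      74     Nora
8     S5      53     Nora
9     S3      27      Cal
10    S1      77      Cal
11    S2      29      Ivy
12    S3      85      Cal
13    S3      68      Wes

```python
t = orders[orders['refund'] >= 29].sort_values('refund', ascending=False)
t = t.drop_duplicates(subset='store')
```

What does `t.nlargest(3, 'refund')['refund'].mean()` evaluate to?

filter rows where refund >= 29:
   store  refund customer
2     S1      49      Ivy
3     S1      31      Ivy
4     S1      48      Cal
5     S4      66      Wes
7     S4      74     Nora
8     S5      53     Nora
10    S1      77      Cal
11    S2      29      Ivy
12    S3      85      Cal
13    S3      68      Wes
sort by refund descending:
   store  refund customer
12    S3      85      Cal
10    S1      77      Cal
7     S4      74     Nora
13    S3      68      Wes
5     S4      66      Wes
8     S5      53     Nora
2     S1      49      Ivy
4     S1      48      Cal
3     S1      31      Ivy
11    S2      29      Ivy
drop duplicate store (keep=first):
   store  refund customer
12    S3      85      Cal
10    S1      77      Cal
7     S4      74     Nora
8     S5      53     Nora
11    S2      29      Ivy
take 3 rows with largest refund:
   store  refund customer
12    S3      85      Cal
10    S1      77      Cal
7     S4      74     Nora
Hence 78.6666666667.

78.6666666667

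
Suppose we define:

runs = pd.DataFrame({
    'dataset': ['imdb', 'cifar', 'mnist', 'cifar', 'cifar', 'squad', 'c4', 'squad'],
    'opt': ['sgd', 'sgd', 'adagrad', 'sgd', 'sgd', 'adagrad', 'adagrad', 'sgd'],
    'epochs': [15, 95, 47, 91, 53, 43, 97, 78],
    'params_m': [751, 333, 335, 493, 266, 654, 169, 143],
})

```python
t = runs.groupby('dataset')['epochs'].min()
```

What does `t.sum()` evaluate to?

group by dataset, min of epochs:
dataset
c4       97
cifar    53
imdb     15
mnist    47
squad    43
Name: epochs, dtype: int64
Taking the sum of the resulting series gives 255.

255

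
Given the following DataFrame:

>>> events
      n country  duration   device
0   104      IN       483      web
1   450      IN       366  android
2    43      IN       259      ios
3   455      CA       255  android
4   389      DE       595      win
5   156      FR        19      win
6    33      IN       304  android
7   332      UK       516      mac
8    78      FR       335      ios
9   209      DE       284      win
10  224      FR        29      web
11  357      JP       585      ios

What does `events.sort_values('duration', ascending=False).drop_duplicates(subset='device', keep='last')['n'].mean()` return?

242.0

sort by duration descending:
      n country  duration   device
4   389      DE       595      win
11  357      JP       585      ios
7   332      UK       516      mac
0   104      IN       483      web
1   450      IN       366  android
8    78      FR       335      ios
6    33      IN       304  android
9   209      DE       284      win
2    43      IN       259      ios
3   455      CA       255  android
10  224      FR        29      web
5   156      FR        19      win
drop duplicate device (keep=last):
      n country  duration   device
7   332      UK       516      mac
2    43      IN       259      ios
3   455      CA       255  android
10  224      FR        29      web
5   156      FR        19      win
Taking the mean of column 'n' gives 242.0.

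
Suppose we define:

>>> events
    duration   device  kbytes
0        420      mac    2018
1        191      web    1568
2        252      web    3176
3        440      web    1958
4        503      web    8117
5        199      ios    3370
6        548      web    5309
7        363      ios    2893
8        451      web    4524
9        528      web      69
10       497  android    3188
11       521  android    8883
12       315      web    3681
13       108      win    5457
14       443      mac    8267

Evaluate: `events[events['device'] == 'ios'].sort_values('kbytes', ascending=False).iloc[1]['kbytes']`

2893

filter rows where device == 'ios':
   duration device  kbytes
5       199    ios    3370
7       363    ios    2893
sort by kbytes descending:
   duration device  kbytes
5       199    ios    3370
7       363    ios    2893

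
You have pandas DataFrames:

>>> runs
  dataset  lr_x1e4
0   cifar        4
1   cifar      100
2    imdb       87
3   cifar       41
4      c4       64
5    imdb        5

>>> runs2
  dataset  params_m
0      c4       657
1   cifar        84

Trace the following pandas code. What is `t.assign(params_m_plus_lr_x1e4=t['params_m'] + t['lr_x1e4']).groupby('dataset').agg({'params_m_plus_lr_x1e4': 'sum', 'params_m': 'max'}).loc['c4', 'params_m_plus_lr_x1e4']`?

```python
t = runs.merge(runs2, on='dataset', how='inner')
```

721

merge on 'dataset' (how='inner') → 4 rows:
  dataset  lr_x1e4  params_m
0   cifar        4        84
1   cifar      100        84
2   cifar       41        84
3      c4       64       657
add column params_m_plus_lr_x1e4 = t['params_m'] + t['lr_x1e4']:
  dataset  lr_x1e4  params_m  params_m_plus_lr_x1e4
0   cifar        4        84                     88
1   cifar      100        84                    184
2   cifar       41        84                    125
3      c4       64       657                    721
group by dataset: sum(params_m_plus_lr_x1e4), max(params_m):
         params_m_plus_lr_x1e4  params_m
dataset                                 
c4                         721       657
cifar                      397        84
Finally, value at row 'c4', column 'params_m_plus_lr_x1e4' = 721.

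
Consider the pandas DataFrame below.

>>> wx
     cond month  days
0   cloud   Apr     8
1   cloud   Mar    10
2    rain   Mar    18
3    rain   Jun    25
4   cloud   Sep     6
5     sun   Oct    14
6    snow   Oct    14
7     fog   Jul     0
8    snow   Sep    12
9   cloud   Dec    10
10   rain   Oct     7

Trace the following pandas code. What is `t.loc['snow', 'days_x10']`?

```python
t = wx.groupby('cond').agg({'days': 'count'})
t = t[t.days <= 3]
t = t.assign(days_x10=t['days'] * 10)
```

group by cond, count of days:
       days
cond       
cloud     4
fog       1
rain      3
snow      2
sun       1
filter rows where days <= 3:
      days
cond      
fog      1
rain     3
snow     2
sun      1
add column days_x10 = t['days'] * 10:
      days  days_x10
cond                
fog      1        10
rain     3        30
snow     2        20
sun      1        10

20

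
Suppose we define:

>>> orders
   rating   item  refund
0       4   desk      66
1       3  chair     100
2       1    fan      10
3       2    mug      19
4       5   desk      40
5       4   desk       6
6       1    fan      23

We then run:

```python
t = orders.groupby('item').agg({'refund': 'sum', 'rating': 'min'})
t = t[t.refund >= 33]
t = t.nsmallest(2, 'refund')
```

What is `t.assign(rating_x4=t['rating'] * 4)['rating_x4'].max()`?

12

group by item: sum(refund), min(rating):
       refund  rating
item                 
chair     100       3
desk      112       4
fan        33       1
mug        19       2
filter rows where refund >= 33:
       refund  rating
item                 
chair     100       3
desk      112       4
fan        33       1
take 2 rows with smallest refund:
       refund  rating
item                 
fan        33       1
chair     100       3
add column rating_x4 = t['rating'] * 4:
       refund  rating  rating_x4
item                            
fan        33       1          4
chair     100       3         12
Then the max of column 'rating_x4': 12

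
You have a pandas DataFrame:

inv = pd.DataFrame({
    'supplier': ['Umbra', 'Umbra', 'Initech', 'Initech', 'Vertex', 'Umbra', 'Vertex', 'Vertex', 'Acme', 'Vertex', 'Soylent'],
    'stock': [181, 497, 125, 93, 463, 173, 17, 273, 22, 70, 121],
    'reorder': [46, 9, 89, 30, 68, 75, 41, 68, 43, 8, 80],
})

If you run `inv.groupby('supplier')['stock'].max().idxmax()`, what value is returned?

group by supplier, max of stock:
supplier
Acme        22
Initech    125
Soylent    121
Umbra      497
Vertex     463
Name: stock, dtype: int64

Umbra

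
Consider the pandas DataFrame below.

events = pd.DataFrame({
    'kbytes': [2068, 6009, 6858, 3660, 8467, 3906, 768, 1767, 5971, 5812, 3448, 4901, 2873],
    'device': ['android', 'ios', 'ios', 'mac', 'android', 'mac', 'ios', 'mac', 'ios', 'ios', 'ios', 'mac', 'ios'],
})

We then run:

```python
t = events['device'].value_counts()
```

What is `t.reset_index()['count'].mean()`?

value_counts of device:
device
ios        7
mac        4
android    2
Name: count, dtype: int64
reset_index():
    device  count
0      ios      7
1      mac      4
2  android      2
So mean() = 4.33333333333.

4.33333333333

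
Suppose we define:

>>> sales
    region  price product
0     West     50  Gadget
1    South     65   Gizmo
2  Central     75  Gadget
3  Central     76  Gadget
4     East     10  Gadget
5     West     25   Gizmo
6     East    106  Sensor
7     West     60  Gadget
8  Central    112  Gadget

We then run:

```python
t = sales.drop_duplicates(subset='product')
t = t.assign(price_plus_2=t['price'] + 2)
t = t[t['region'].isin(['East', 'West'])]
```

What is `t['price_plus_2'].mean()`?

80.0

drop duplicate product (keep=first):
  region  price product
0   West     50  Gadget
1  South     65   Gizmo
6   East    106  Sensor
add column price_plus_2 = t['price'] + 2:
  region  price product  price_plus_2
0   West     50  Gadget            52
1  South     65   Gizmo            67
6   East    106  Sensor           108
filter rows where region in ['East', 'West']:
  region  price product  price_plus_2
0   West     50  Gadget            52
6   East    106  Sensor           108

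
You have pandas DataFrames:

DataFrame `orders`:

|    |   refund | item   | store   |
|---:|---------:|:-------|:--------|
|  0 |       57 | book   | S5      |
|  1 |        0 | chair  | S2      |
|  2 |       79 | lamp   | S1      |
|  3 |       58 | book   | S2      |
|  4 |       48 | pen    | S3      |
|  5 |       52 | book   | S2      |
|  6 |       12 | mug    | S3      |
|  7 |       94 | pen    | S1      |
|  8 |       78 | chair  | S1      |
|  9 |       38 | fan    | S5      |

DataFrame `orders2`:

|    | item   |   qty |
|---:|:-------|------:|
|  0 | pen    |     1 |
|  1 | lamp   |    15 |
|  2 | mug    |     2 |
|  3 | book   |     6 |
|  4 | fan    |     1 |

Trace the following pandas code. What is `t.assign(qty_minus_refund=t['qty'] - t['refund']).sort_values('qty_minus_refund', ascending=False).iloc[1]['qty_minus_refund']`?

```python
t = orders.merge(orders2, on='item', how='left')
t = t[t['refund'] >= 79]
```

merge on 'item' (how='left') → 10 rows:
   refund   item store   qty
0      57   book    S5   6.0
1       0  chair    S2   NaN
2      79   lamp    S1  15.0
3      58   book    S2   6.0
4      48    pen    S3   1.0
5      52   book    S2   6.0
6      12    mug    S3   2.0
7      94    pen    S1   1.0
8      78  chair    S1   NaN
9      38    fan    S5   1.0
filter rows where refund >= 79:
   refund  item store   qty
2      79  lamp    S1  15.0
7      94   pen    S1   1.0
add column qty_minus_refund = t['qty'] - t['refund']:
   refund  item store   qty  qty_minus_refund
2      79  lamp    S1  15.0             -64.0
7      94   pen    S1   1.0             -93.0
sort by qty_minus_refund descending:
   refund  item store   qty  qty_minus_refund
2      79  lamp    S1  15.0             -64.0
7      94   pen    S1   1.0             -93.0
So iloc[1]['qty_minus_refund'] = -93.0.

-93.0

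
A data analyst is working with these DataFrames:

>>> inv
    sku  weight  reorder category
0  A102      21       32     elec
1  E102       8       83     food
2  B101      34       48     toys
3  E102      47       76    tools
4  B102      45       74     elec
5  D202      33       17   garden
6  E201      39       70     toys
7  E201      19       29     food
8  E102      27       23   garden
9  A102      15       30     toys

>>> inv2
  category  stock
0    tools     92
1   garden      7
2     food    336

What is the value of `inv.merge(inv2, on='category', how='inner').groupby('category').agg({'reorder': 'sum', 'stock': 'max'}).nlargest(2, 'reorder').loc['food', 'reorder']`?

112

merge on 'category' (how='inner') → 5 rows:
    sku  weight  reorder category  stock
0  E102       8       83     food    336
1  E102      47       76    tools     92
2  D202      33       17   garden      7
3  E201      19       29     food    336
4  E102      27       23   garden      7
group by category: sum(reorder), max(stock):
          reorder  stock
category                
food          112    336
garden         40      7
tools          76     92
take 2 rows with largest reorder:
          reorder  stock
category                
food          112    336
tools          76     92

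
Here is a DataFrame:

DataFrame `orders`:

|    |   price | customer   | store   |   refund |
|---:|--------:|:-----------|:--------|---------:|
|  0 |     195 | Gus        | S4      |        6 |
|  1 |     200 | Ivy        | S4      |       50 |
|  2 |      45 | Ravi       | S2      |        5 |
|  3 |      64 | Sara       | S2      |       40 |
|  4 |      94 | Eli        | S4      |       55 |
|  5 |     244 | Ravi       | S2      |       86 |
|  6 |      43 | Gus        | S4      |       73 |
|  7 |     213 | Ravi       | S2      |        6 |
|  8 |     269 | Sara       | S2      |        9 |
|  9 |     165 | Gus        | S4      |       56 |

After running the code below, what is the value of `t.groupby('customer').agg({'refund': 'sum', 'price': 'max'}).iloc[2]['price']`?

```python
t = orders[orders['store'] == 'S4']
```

filter rows where store == 'S4':
   price customer store  refund
0    195      Gus    S4       6
1    200      Ivy    S4      50
4     94      Eli    S4      55
6     43      Gus    S4      73
9    165      Gus    S4      56
group by customer: sum(refund), max(price):
          refund  price
customer               
Eli           55     94
Gus          135    195
Ivy           50    200
Hence 200.

200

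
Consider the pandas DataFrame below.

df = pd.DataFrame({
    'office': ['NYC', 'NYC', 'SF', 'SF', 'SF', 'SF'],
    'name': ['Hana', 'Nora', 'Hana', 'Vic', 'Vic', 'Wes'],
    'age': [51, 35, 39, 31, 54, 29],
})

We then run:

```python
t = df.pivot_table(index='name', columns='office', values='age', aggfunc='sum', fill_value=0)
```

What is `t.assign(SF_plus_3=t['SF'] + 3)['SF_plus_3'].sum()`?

pivot: rows=name, cols=office, sum(age):
office  NYC  SF
name           
Hana     51  39
Nora     35   0
Vic       0  85
Wes       0  29
add column SF_plus_3 = t['SF'] + 3:
office  NYC  SF  SF_plus_3
name                      
Hana     51  39         42
Nora     35   0          3
Vic       0  85         88
Wes       0  29         32

165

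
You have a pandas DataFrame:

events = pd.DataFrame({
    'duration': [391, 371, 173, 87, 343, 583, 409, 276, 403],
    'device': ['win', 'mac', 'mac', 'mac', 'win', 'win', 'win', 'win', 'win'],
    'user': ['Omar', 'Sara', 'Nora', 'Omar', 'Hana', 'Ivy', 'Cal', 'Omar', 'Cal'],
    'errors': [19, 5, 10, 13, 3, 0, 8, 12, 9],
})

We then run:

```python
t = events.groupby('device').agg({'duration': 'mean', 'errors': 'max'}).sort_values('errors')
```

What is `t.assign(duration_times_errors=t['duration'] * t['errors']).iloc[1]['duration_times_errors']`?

group by device: mean(duration), max(errors):
          duration  errors
device                    
mac     210.333333      13
win     400.833333      19
sort by errors:
          duration  errors
device                    
mac     210.333333      13
win     400.833333      19
add column duration_times_errors = t['duration'] * t['errors']:
          duration  errors  duration_times_errors
device                                           
mac     210.333333      13            2734.333333
win     400.833333      19            7615.833333
The value at position 1, column 'duration_times_errors' is 7615.83333333.

7615.83333333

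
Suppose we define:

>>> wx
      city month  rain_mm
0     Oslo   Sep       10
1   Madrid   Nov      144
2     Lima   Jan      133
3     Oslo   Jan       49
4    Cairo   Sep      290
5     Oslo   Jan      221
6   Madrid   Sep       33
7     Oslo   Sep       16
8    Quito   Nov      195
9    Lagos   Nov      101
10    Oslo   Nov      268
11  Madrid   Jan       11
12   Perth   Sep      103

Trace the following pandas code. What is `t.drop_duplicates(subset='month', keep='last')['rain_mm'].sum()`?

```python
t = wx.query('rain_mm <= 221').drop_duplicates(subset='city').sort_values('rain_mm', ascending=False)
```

filter rows where rain_mm <= 221:
      city month  rain_mm
0     Oslo   Sep       10
1   Madrid   Nov      144
2     Lima   Jan      133
3     Oslo   Jan       49
5     Oslo   Jan      221
6   Madrid   Sep       33
7     Oslo   Sep       16
8    Quito   Nov      195
9    Lagos   Nov      101
11  Madrid   Jan       11
12   Perth   Sep      103
drop duplicate city (keep=first):
      city month  rain_mm
0     Oslo   Sep       10
1   Madrid   Nov      144
2     Lima   Jan      133
8    Quito   Nov      195
9    Lagos   Nov      101
12   Perth   Sep      103
sort by rain_mm descending:
      city month  rain_mm
8    Quito   Nov      195
1   Madrid   Nov      144
2     Lima   Jan      133
12   Perth   Sep      103
9    Lagos   Nov      101
0     Oslo   Sep       10
drop duplicate month (keep=last):
    city month  rain_mm
2   Lima   Jan      133
9  Lagos   Nov      101
0   Oslo   Sep       10

244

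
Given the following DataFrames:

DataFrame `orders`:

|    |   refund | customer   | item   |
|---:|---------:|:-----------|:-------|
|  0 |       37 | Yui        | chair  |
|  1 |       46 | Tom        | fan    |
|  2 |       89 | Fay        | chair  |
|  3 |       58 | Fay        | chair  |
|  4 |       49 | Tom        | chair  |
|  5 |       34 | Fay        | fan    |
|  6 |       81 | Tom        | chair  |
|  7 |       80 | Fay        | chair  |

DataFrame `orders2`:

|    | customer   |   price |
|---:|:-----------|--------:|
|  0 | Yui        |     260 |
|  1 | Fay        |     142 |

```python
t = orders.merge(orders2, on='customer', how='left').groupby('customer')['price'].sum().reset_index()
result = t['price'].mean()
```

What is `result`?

276.0

merge on 'customer' (how='left') → 8 rows:
   refund customer   item  price
0      37      Yui  chair  260.0
1      46      Tom    fan    NaN
2      89      Fay  chair  142.0
3      58      Fay  chair  142.0
4      49      Tom  chair    NaN
5      34      Fay    fan  142.0
6      81      Tom  chair    NaN
7      80      Fay  chair  142.0
group by customer, sum of price:
customer
Fay    568.0
Tom      0.0
Yui    260.0
Name: price, dtype: float64
reset_index():
  customer  price
0      Fay  568.0
1      Tom    0.0
2      Yui  260.0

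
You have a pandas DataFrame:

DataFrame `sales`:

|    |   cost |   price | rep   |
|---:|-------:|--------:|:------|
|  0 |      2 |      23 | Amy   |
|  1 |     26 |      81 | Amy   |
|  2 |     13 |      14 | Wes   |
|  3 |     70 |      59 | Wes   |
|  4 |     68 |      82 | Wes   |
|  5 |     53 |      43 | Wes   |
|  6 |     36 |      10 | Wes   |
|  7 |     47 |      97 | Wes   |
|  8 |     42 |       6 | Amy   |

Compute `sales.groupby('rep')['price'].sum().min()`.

group by rep, sum of price:
rep
Amy    110
Wes    305
Name: price, dtype: int64
Finally, min of the resulting series = 110.

110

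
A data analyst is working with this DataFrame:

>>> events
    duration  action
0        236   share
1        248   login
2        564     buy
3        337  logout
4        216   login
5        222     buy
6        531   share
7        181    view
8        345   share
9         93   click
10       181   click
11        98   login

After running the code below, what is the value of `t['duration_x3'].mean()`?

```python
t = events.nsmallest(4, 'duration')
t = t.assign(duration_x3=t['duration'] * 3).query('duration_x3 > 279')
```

take 4 rows with smallest duration:
    duration action
9         93  click
11        98  login
7        181   view
10       181  click
add column duration_x3 = t['duration'] * 3:
    duration action  duration_x3
9         93  click          279
11        98  login          294
7        181   view          543
10       181  click          543
filter rows where duration_x3 > 279:
    duration action  duration_x3
11        98  login          294
7        181   view          543
10       181  click          543
Hence 460.0.

460.0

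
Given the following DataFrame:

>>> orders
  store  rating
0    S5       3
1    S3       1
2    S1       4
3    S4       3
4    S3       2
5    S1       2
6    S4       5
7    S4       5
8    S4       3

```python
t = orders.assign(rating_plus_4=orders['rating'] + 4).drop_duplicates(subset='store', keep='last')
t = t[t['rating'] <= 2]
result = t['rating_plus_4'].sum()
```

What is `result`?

add column rating_plus_4 = orders['rating'] + 4:
  store  rating  rating_plus_4
0    S5       3              7
1    S3       1              5
2    S1       4              8
3    S4       3              7
4    S3       2              6
5    S1       2              6
6    S4       5              9
7    S4       5              9
8    S4       3              7
drop duplicate store (keep=last):
  store  rating  rating_plus_4
0    S5       3              7
4    S3       2              6
5    S1       2              6
8    S4       3              7
filter rows where rating <= 2:
  store  rating  rating_plus_4
4    S3       2              6
5    S1       2              6

12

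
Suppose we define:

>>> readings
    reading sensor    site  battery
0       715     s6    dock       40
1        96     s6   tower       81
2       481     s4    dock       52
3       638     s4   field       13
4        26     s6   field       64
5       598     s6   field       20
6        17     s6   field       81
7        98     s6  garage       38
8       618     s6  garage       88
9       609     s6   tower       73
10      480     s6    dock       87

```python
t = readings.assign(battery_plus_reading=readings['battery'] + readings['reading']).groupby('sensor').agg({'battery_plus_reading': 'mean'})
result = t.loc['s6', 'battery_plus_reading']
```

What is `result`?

425.444444444

add column battery_plus_reading = readings['battery'] + readings['reading']:
    reading sensor    site  battery  battery_plus_reading
0       715     s6    dock       40                   755
1        96     s6   tower       81                   177
2       481     s4    dock       52                   533
3       638     s4   field       13                   651
4        26     s6   field       64                    90
5       598     s6   field       20                   618
6        17     s6   field       81                    98
7        98     s6  garage       38                   136
8       618     s6  garage       88                   706
9       609     s6   tower       73                   682
10      480     s6    dock       87                   567
group by sensor, mean of battery_plus_reading:
        battery_plus_reading
sensor                      
s4                592.000000
s6                425.444444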